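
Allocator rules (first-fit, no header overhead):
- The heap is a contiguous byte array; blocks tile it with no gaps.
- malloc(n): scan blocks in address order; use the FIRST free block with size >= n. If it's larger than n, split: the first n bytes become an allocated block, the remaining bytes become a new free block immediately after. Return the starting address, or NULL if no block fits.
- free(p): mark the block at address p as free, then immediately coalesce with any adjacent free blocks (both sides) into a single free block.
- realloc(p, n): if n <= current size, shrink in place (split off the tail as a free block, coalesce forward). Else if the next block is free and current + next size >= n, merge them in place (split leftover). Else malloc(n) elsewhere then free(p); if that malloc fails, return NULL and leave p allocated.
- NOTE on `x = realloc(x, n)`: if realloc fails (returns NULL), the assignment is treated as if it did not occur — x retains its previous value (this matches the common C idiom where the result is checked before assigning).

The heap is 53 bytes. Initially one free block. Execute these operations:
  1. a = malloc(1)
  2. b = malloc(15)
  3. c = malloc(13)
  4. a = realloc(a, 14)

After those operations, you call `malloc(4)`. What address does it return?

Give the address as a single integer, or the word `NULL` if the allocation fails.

Op 1: a = malloc(1) -> a = 0; heap: [0-0 ALLOC][1-52 FREE]
Op 2: b = malloc(15) -> b = 1; heap: [0-0 ALLOC][1-15 ALLOC][16-52 FREE]
Op 3: c = malloc(13) -> c = 16; heap: [0-0 ALLOC][1-15 ALLOC][16-28 ALLOC][29-52 FREE]
Op 4: a = realloc(a, 14) -> a = 29; heap: [0-0 FREE][1-15 ALLOC][16-28 ALLOC][29-42 ALLOC][43-52 FREE]
malloc(4): first-fit scan over [0-0 FREE][1-15 ALLOC][16-28 ALLOC][29-42 ALLOC][43-52 FREE] -> 43

Answer: 43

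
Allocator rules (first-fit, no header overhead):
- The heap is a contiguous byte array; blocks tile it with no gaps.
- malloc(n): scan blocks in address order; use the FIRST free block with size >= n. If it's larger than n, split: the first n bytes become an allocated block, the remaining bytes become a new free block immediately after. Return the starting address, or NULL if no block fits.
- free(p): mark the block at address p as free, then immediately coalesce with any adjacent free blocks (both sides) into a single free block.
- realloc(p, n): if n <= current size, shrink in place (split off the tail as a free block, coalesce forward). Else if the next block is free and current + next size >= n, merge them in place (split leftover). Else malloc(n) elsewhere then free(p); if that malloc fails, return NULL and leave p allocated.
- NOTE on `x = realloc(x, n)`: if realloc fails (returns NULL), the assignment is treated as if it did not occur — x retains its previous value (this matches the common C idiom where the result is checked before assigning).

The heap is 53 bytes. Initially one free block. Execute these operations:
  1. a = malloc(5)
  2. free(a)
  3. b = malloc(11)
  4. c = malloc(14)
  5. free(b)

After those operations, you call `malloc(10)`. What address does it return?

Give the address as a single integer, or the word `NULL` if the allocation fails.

Answer: 0

Derivation:
Op 1: a = malloc(5) -> a = 0; heap: [0-4 ALLOC][5-52 FREE]
Op 2: free(a) -> (freed a); heap: [0-52 FREE]
Op 3: b = malloc(11) -> b = 0; heap: [0-10 ALLOC][11-52 FREE]
Op 4: c = malloc(14) -> c = 11; heap: [0-10 ALLOC][11-24 ALLOC][25-52 FREE]
Op 5: free(b) -> (freed b); heap: [0-10 FREE][11-24 ALLOC][25-52 FREE]
malloc(10): first-fit scan over [0-10 FREE][11-24 ALLOC][25-52 FREE] -> 0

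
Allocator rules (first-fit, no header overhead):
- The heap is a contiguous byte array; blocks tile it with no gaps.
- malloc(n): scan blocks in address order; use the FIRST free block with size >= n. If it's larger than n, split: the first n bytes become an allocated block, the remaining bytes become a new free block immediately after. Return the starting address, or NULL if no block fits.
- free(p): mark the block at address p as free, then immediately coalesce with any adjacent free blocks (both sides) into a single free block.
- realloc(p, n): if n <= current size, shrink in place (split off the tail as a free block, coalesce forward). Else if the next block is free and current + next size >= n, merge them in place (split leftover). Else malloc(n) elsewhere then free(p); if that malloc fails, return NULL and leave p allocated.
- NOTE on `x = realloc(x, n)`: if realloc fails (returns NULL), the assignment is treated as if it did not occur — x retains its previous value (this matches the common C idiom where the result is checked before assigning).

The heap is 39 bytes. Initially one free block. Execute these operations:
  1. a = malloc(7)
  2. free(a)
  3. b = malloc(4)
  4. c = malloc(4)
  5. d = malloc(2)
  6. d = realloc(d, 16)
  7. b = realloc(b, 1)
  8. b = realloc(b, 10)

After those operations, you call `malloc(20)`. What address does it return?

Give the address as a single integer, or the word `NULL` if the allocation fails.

Answer: NULL

Derivation:
Op 1: a = malloc(7) -> a = 0; heap: [0-6 ALLOC][7-38 FREE]
Op 2: free(a) -> (freed a); heap: [0-38 FREE]
Op 3: b = malloc(4) -> b = 0; heap: [0-3 ALLOC][4-38 FREE]
Op 4: c = malloc(4) -> c = 4; heap: [0-3 ALLOC][4-7 ALLOC][8-38 FREE]
Op 5: d = malloc(2) -> d = 8; heap: [0-3 ALLOC][4-7 ALLOC][8-9 ALLOC][10-38 FREE]
Op 6: d = realloc(d, 16) -> d = 8; heap: [0-3 ALLOC][4-7 ALLOC][8-23 ALLOC][24-38 FREE]
Op 7: b = realloc(b, 1) -> b = 0; heap: [0-0 ALLOC][1-3 FREE][4-7 ALLOC][8-23 ALLOC][24-38 FREE]
Op 8: b = realloc(b, 10) -> b = 24; heap: [0-3 FREE][4-7 ALLOC][8-23 ALLOC][24-33 ALLOC][34-38 FREE]
malloc(20): first-fit scan over [0-3 FREE][4-7 ALLOC][8-23 ALLOC][24-33 ALLOC][34-38 FREE] -> NULL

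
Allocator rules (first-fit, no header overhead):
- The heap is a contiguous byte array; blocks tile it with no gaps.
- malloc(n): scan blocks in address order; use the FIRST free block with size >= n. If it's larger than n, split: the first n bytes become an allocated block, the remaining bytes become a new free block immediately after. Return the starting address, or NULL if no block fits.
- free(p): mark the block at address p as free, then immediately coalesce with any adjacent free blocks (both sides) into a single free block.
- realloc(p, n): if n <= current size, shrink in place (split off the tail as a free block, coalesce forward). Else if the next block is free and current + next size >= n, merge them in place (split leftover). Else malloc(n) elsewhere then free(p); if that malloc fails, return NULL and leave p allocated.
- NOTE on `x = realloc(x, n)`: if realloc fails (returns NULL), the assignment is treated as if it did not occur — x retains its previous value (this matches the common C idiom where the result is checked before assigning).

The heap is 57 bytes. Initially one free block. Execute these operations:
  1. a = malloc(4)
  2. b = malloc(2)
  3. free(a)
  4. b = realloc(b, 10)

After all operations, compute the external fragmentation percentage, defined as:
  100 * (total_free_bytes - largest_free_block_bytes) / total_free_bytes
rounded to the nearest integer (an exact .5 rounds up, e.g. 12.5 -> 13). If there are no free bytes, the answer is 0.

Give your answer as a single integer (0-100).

Op 1: a = malloc(4) -> a = 0; heap: [0-3 ALLOC][4-56 FREE]
Op 2: b = malloc(2) -> b = 4; heap: [0-3 ALLOC][4-5 ALLOC][6-56 FREE]
Op 3: free(a) -> (freed a); heap: [0-3 FREE][4-5 ALLOC][6-56 FREE]
Op 4: b = realloc(b, 10) -> b = 4; heap: [0-3 FREE][4-13 ALLOC][14-56 FREE]
Free blocks: [4 43] total_free=47 largest=43 -> 100*(47-43)/47 = 400/47 ≈ 8.511 -> rounds to 9

Answer: 9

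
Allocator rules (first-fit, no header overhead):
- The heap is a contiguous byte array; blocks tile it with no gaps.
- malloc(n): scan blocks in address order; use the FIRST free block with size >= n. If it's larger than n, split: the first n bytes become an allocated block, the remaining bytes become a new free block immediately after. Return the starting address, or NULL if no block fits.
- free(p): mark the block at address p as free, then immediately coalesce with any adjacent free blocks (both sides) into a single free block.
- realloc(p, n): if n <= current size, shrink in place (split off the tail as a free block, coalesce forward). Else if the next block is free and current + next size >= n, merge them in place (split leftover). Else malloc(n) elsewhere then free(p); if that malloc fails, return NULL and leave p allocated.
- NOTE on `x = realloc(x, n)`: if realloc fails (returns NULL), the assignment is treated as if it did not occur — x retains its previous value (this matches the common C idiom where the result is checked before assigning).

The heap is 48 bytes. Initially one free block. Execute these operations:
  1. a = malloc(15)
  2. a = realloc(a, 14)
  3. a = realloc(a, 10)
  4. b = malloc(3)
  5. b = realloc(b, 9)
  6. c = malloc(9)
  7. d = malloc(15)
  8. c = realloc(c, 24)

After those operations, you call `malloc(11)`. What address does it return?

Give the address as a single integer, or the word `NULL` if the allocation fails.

Op 1: a = malloc(15) -> a = 0; heap: [0-14 ALLOC][15-47 FREE]
Op 2: a = realloc(a, 14) -> a = 0; heap: [0-13 ALLOC][14-47 FREE]
Op 3: a = realloc(a, 10) -> a = 0; heap: [0-9 ALLOC][10-47 FREE]
Op 4: b = malloc(3) -> b = 10; heap: [0-9 ALLOC][10-12 ALLOC][13-47 FREE]
Op 5: b = realloc(b, 9) -> b = 10; heap: [0-9 ALLOC][10-18 ALLOC][19-47 FREE]
Op 6: c = malloc(9) -> c = 19; heap: [0-9 ALLOC][10-18 ALLOC][19-27 ALLOC][28-47 FREE]
Op 7: d = malloc(15) -> d = 28; heap: [0-9 ALLOC][10-18 ALLOC][19-27 ALLOC][28-42 ALLOC][43-47 FREE]
Op 8: c = realloc(c, 24) -> NULL (c unchanged); heap: [0-9 ALLOC][10-18 ALLOC][19-27 ALLOC][28-42 ALLOC][43-47 FREE]
malloc(11): first-fit scan over [0-9 ALLOC][10-18 ALLOC][19-27 ALLOC][28-42 ALLOC][43-47 FREE] -> NULL

Answer: NULL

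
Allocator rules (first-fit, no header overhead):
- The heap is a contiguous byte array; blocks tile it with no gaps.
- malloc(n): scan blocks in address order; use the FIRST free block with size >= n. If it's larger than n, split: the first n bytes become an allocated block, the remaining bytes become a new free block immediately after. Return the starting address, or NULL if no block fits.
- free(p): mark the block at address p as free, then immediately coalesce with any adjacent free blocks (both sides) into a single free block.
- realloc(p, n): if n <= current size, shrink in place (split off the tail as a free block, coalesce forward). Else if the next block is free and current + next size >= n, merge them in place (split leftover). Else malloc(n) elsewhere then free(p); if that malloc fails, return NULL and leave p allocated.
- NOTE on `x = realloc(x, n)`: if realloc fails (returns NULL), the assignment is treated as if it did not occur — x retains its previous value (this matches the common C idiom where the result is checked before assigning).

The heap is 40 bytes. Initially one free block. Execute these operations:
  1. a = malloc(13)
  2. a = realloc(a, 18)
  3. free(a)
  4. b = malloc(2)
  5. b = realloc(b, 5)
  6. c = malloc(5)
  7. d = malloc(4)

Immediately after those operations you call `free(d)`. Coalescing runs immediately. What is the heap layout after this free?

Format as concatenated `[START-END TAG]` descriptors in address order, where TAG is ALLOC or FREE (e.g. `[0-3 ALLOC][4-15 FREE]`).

Op 1: a = malloc(13) -> a = 0; heap: [0-12 ALLOC][13-39 FREE]
Op 2: a = realloc(a, 18) -> a = 0; heap: [0-17 ALLOC][18-39 FREE]
Op 3: free(a) -> (freed a); heap: [0-39 FREE]
Op 4: b = malloc(2) -> b = 0; heap: [0-1 ALLOC][2-39 FREE]
Op 5: b = realloc(b, 5) -> b = 0; heap: [0-4 ALLOC][5-39 FREE]
Op 6: c = malloc(5) -> c = 5; heap: [0-4 ALLOC][5-9 ALLOC][10-39 FREE]
Op 7: d = malloc(4) -> d = 10; heap: [0-4 ALLOC][5-9 ALLOC][10-13 ALLOC][14-39 FREE]
free(d): d = 10 -> block [10-13 ALLOC]; mark free, coalesce with adjacent free neighbors -> [0-4 ALLOC][5-9 ALLOC][10-39 FREE]

Answer: [0-4 ALLOC][5-9 ALLOC][10-39 FREE]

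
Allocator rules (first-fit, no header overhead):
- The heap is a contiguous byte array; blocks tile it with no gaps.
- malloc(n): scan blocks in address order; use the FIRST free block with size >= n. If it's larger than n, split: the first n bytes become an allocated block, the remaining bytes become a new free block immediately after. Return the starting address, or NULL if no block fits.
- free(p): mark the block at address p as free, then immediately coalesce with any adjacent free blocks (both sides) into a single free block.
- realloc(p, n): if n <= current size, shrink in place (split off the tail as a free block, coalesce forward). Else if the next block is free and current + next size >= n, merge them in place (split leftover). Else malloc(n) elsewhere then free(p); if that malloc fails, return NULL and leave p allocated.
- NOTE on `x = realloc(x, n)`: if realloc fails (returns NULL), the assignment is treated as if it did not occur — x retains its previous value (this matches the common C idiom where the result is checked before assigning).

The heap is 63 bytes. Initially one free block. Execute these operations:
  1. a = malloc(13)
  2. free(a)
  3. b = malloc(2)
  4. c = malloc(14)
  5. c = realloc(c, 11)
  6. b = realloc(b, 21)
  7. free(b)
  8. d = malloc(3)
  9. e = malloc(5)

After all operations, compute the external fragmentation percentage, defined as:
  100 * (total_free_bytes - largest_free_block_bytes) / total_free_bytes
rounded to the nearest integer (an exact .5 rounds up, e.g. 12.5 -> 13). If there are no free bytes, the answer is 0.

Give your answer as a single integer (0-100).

Answer: 5

Derivation:
Op 1: a = malloc(13) -> a = 0; heap: [0-12 ALLOC][13-62 FREE]
Op 2: free(a) -> (freed a); heap: [0-62 FREE]
Op 3: b = malloc(2) -> b = 0; heap: [0-1 ALLOC][2-62 FREE]
Op 4: c = malloc(14) -> c = 2; heap: [0-1 ALLOC][2-15 ALLOC][16-62 FREE]
Op 5: c = realloc(c, 11) -> c = 2; heap: [0-1 ALLOC][2-12 ALLOC][13-62 FREE]
Op 6: b = realloc(b, 21) -> b = 13; heap: [0-1 FREE][2-12 ALLOC][13-33 ALLOC][34-62 FREE]
Op 7: free(b) -> (freed b); heap: [0-1 FREE][2-12 ALLOC][13-62 FREE]
Op 8: d = malloc(3) -> d = 13; heap: [0-1 FREE][2-12 ALLOC][13-15 ALLOC][16-62 FREE]
Op 9: e = malloc(5) -> e = 16; heap: [0-1 FREE][2-12 ALLOC][13-15 ALLOC][16-20 ALLOC][21-62 FREE]
Free blocks: [2 42] total_free=44 largest=42 -> 100*(44-42)/44 = 200/44 ≈ 4.545 -> rounds to 5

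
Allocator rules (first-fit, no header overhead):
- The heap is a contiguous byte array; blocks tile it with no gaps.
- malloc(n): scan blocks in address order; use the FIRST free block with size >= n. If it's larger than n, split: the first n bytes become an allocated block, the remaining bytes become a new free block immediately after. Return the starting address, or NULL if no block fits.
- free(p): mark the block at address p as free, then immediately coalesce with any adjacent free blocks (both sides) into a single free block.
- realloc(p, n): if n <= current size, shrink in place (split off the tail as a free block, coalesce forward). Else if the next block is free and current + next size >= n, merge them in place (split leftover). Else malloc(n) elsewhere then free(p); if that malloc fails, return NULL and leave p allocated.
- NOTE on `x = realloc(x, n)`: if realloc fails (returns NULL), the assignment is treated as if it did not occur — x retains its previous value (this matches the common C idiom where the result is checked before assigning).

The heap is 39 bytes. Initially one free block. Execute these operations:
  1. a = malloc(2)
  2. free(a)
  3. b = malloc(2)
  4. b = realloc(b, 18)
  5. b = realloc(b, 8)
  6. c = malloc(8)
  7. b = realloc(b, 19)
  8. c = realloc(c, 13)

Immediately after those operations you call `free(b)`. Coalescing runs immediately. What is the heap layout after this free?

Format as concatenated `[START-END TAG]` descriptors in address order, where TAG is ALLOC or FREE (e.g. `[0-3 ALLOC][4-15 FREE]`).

Answer: [0-7 FREE][8-15 ALLOC][16-38 FREE]

Derivation:
Op 1: a = malloc(2) -> a = 0; heap: [0-1 ALLOC][2-38 FREE]
Op 2: free(a) -> (freed a); heap: [0-38 FREE]
Op 3: b = malloc(2) -> b = 0; heap: [0-1 ALLOC][2-38 FREE]
Op 4: b = realloc(b, 18) -> b = 0; heap: [0-17 ALLOC][18-38 FREE]
Op 5: b = realloc(b, 8) -> b = 0; heap: [0-7 ALLOC][8-38 FREE]
Op 6: c = malloc(8) -> c = 8; heap: [0-7 ALLOC][8-15 ALLOC][16-38 FREE]
Op 7: b = realloc(b, 19) -> b = 16; heap: [0-7 FREE][8-15 ALLOC][16-34 ALLOC][35-38 FREE]
Op 8: c = realloc(c, 13) -> NULL (c unchanged); heap: [0-7 FREE][8-15 ALLOC][16-34 ALLOC][35-38 FREE]
free(b): b = 16 -> block [16-34 ALLOC]; mark free, coalesce with adjacent free neighbors -> [0-7 FREE][8-15 ALLOC][16-38 FREE]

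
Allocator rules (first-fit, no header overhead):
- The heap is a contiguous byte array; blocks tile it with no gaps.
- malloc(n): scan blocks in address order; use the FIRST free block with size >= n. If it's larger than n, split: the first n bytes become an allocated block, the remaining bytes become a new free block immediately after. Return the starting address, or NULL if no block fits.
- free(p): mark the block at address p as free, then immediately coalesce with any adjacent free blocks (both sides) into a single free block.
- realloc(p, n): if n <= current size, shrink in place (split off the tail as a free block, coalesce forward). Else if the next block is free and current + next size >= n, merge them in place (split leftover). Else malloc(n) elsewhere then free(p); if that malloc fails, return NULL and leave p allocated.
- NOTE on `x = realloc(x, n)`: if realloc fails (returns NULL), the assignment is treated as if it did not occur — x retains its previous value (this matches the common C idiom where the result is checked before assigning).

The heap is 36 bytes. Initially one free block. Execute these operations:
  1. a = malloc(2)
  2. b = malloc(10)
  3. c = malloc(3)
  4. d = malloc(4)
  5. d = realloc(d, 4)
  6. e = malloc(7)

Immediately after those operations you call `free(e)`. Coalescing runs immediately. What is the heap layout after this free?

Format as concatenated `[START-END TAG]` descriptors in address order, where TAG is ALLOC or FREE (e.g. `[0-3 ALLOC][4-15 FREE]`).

Op 1: a = malloc(2) -> a = 0; heap: [0-1 ALLOC][2-35 FREE]
Op 2: b = malloc(10) -> b = 2; heap: [0-1 ALLOC][2-11 ALLOC][12-35 FREE]
Op 3: c = malloc(3) -> c = 12; heap: [0-1 ALLOC][2-11 ALLOC][12-14 ALLOC][15-35 FREE]
Op 4: d = malloc(4) -> d = 15; heap: [0-1 ALLOC][2-11 ALLOC][12-14 ALLOC][15-18 ALLOC][19-35 FREE]
Op 5: d = realloc(d, 4) -> d = 15; heap: [0-1 ALLOC][2-11 ALLOC][12-14 ALLOC][15-18 ALLOC][19-35 FREE]
Op 6: e = malloc(7) -> e = 19; heap: [0-1 ALLOC][2-11 ALLOC][12-14 ALLOC][15-18 ALLOC][19-25 ALLOC][26-35 FREE]
free(e): e = 19 -> block [19-25 ALLOC]; mark free, coalesce with adjacent free neighbors -> [0-1 ALLOC][2-11 ALLOC][12-14 ALLOC][15-18 ALLOC][19-35 FREE]

Answer: [0-1 ALLOC][2-11 ALLOC][12-14 ALLOC][15-18 ALLOC][19-35 FREE]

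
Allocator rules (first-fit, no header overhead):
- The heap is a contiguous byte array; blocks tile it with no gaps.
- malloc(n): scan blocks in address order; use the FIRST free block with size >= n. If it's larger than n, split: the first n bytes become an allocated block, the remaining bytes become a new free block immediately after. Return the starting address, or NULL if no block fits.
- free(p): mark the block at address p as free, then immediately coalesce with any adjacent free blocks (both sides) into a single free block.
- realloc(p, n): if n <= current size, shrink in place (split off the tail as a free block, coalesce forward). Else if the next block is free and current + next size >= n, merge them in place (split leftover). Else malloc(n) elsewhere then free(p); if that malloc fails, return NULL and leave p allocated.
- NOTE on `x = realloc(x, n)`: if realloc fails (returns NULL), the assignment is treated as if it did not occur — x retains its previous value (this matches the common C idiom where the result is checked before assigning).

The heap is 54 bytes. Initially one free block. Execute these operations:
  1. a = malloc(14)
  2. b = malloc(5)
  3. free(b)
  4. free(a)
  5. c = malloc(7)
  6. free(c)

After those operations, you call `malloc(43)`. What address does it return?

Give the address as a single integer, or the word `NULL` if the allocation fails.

Op 1: a = malloc(14) -> a = 0; heap: [0-13 ALLOC][14-53 FREE]
Op 2: b = malloc(5) -> b = 14; heap: [0-13 ALLOC][14-18 ALLOC][19-53 FREE]
Op 3: free(b) -> (freed b); heap: [0-13 ALLOC][14-53 FREE]
Op 4: free(a) -> (freed a); heap: [0-53 FREE]
Op 5: c = malloc(7) -> c = 0; heap: [0-6 ALLOC][7-53 FREE]
Op 6: free(c) -> (freed c); heap: [0-53 FREE]
malloc(43): first-fit scan over [0-53 FREE] -> 0

Answer: 0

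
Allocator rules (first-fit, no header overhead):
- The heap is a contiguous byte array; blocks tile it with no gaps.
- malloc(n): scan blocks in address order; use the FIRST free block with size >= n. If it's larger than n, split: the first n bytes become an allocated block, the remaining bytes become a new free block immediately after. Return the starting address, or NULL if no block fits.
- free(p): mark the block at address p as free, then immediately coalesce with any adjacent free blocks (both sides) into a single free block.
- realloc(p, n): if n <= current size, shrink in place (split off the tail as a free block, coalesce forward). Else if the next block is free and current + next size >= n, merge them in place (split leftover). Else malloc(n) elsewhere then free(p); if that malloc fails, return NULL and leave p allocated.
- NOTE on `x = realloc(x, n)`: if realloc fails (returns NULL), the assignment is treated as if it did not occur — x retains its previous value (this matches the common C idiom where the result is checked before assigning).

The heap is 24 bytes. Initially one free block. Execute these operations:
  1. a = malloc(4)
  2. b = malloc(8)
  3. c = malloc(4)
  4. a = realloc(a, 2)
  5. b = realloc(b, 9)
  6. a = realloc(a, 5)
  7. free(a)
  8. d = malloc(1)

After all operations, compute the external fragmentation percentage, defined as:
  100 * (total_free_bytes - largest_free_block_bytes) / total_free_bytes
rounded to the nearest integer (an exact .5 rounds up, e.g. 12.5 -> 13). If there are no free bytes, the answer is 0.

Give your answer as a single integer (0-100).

Answer: 27

Derivation:
Op 1: a = malloc(4) -> a = 0; heap: [0-3 ALLOC][4-23 FREE]
Op 2: b = malloc(8) -> b = 4; heap: [0-3 ALLOC][4-11 ALLOC][12-23 FREE]
Op 3: c = malloc(4) -> c = 12; heap: [0-3 ALLOC][4-11 ALLOC][12-15 ALLOC][16-23 FREE]
Op 4: a = realloc(a, 2) -> a = 0; heap: [0-1 ALLOC][2-3 FREE][4-11 ALLOC][12-15 ALLOC][16-23 FREE]
Op 5: b = realloc(b, 9) -> NULL (b unchanged); heap: [0-1 ALLOC][2-3 FREE][4-11 ALLOC][12-15 ALLOC][16-23 FREE]
Op 6: a = realloc(a, 5) -> a = 16; heap: [0-3 FREE][4-11 ALLOC][12-15 ALLOC][16-20 ALLOC][21-23 FREE]
Op 7: free(a) -> (freed a); heap: [0-3 FREE][4-11 ALLOC][12-15 ALLOC][16-23 FREE]
Op 8: d = malloc(1) -> d = 0; heap: [0-0 ALLOC][1-3 FREE][4-11 ALLOC][12-15 ALLOC][16-23 FREE]
Free blocks: [3 8] total_free=11 largest=8 -> 100*(11-8)/11 = 300/11 ≈ 27.273 -> rounds to 27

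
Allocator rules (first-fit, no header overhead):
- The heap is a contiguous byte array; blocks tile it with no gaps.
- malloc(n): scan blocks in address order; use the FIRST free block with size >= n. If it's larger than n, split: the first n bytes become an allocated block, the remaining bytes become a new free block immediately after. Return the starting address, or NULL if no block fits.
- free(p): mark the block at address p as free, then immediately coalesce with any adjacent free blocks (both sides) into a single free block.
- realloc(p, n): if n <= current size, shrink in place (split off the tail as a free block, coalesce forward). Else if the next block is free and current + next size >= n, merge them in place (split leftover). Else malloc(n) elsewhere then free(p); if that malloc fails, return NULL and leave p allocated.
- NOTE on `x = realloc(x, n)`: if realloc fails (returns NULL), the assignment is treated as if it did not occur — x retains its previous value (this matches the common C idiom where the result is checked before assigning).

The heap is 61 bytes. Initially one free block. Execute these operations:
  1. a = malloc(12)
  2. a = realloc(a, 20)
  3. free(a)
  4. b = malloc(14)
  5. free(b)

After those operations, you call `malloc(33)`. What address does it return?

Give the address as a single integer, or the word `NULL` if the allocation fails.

Answer: 0

Derivation:
Op 1: a = malloc(12) -> a = 0; heap: [0-11 ALLOC][12-60 FREE]
Op 2: a = realloc(a, 20) -> a = 0; heap: [0-19 ALLOC][20-60 FREE]
Op 3: free(a) -> (freed a); heap: [0-60 FREE]
Op 4: b = malloc(14) -> b = 0; heap: [0-13 ALLOC][14-60 FREE]
Op 5: free(b) -> (freed b); heap: [0-60 FREE]
malloc(33): first-fit scan over [0-60 FREE] -> 0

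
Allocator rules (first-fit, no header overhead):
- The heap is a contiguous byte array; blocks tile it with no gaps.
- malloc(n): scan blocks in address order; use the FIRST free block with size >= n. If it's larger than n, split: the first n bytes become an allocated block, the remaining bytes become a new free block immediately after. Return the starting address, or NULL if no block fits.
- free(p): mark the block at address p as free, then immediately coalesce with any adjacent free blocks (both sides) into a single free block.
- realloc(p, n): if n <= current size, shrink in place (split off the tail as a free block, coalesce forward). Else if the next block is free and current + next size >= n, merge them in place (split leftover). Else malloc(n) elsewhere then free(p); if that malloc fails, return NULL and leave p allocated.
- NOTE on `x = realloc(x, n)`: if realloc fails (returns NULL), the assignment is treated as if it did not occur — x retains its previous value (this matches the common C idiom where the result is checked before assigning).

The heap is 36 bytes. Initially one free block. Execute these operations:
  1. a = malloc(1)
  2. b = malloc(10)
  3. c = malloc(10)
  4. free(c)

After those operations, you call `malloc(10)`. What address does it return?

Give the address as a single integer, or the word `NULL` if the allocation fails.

Op 1: a = malloc(1) -> a = 0; heap: [0-0 ALLOC][1-35 FREE]
Op 2: b = malloc(10) -> b = 1; heap: [0-0 ALLOC][1-10 ALLOC][11-35 FREE]
Op 3: c = malloc(10) -> c = 11; heap: [0-0 ALLOC][1-10 ALLOC][11-20 ALLOC][21-35 FREE]
Op 4: free(c) -> (freed c); heap: [0-0 ALLOC][1-10 ALLOC][11-35 FREE]
malloc(10): first-fit scan over [0-0 ALLOC][1-10 ALLOC][11-35 FREE] -> 11

Answer: 11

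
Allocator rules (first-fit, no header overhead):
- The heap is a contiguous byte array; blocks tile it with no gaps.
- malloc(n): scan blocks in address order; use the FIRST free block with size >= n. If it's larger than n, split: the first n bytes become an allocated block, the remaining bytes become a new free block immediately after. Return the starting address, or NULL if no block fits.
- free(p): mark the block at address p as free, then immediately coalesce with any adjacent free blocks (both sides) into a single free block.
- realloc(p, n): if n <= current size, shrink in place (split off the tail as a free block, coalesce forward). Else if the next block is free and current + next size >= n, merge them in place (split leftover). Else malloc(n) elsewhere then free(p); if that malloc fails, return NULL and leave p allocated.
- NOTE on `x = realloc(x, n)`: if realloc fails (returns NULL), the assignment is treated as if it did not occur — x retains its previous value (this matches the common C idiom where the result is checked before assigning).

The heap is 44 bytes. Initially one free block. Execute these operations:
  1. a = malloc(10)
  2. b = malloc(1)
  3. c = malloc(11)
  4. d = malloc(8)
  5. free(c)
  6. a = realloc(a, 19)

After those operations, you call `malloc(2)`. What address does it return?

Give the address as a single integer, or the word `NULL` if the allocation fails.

Answer: 11

Derivation:
Op 1: a = malloc(10) -> a = 0; heap: [0-9 ALLOC][10-43 FREE]
Op 2: b = malloc(1) -> b = 10; heap: [0-9 ALLOC][10-10 ALLOC][11-43 FREE]
Op 3: c = malloc(11) -> c = 11; heap: [0-9 ALLOC][10-10 ALLOC][11-21 ALLOC][22-43 FREE]
Op 4: d = malloc(8) -> d = 22; heap: [0-9 ALLOC][10-10 ALLOC][11-21 ALLOC][22-29 ALLOC][30-43 FREE]
Op 5: free(c) -> (freed c); heap: [0-9 ALLOC][10-10 ALLOC][11-21 FREE][22-29 ALLOC][30-43 FREE]
Op 6: a = realloc(a, 19) -> NULL (a unchanged); heap: [0-9 ALLOC][10-10 ALLOC][11-21 FREE][22-29 ALLOC][30-43 FREE]
malloc(2): first-fit scan over [0-9 ALLOC][10-10 ALLOC][11-21 FREE][22-29 ALLOC][30-43 FREE] -> 11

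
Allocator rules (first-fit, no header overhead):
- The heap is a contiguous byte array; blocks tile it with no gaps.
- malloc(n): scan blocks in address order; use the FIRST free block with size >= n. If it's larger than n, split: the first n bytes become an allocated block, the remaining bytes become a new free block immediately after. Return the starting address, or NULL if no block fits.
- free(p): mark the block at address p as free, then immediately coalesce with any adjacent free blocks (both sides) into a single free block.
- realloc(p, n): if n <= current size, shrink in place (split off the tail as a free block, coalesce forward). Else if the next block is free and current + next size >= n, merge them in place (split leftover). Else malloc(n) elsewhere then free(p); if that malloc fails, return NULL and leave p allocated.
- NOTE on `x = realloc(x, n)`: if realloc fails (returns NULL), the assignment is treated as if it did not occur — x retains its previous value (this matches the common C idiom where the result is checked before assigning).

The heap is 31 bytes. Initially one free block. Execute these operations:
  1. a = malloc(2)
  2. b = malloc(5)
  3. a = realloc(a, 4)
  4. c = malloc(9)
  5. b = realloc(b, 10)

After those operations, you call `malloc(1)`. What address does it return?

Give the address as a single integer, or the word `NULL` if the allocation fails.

Op 1: a = malloc(2) -> a = 0; heap: [0-1 ALLOC][2-30 FREE]
Op 2: b = malloc(5) -> b = 2; heap: [0-1 ALLOC][2-6 ALLOC][7-30 FREE]
Op 3: a = realloc(a, 4) -> a = 7; heap: [0-1 FREE][2-6 ALLOC][7-10 ALLOC][11-30 FREE]
Op 4: c = malloc(9) -> c = 11; heap: [0-1 FREE][2-6 ALLOC][7-10 ALLOC][11-19 ALLOC][20-30 FREE]
Op 5: b = realloc(b, 10) -> b = 20; heap: [0-6 FREE][7-10 ALLOC][11-19 ALLOC][20-29 ALLOC][30-30 FREE]
malloc(1): first-fit scan over [0-6 FREE][7-10 ALLOC][11-19 ALLOC][20-29 ALLOC][30-30 FREE] -> 0

Answer: 0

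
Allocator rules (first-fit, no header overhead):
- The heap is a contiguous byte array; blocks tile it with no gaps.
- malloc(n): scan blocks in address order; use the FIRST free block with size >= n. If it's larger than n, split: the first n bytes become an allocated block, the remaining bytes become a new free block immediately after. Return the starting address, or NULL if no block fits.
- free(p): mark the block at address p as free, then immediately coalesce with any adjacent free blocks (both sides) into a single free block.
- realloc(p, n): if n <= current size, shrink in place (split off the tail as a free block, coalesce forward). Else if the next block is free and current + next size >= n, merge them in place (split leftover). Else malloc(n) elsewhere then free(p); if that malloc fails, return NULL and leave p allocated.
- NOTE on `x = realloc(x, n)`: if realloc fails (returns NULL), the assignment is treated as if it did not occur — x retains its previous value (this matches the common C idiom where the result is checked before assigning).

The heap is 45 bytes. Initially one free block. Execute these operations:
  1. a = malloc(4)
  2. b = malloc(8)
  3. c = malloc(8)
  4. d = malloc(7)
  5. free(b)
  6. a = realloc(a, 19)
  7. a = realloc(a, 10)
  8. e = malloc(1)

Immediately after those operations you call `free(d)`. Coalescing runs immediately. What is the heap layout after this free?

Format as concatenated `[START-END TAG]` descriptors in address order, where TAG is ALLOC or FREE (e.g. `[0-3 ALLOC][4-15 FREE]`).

Answer: [0-9 ALLOC][10-10 ALLOC][11-11 FREE][12-19 ALLOC][20-44 FREE]

Derivation:
Op 1: a = malloc(4) -> a = 0; heap: [0-3 ALLOC][4-44 FREE]
Op 2: b = malloc(8) -> b = 4; heap: [0-3 ALLOC][4-11 ALLOC][12-44 FREE]
Op 3: c = malloc(8) -> c = 12; heap: [0-3 ALLOC][4-11 ALLOC][12-19 ALLOC][20-44 FREE]
Op 4: d = malloc(7) -> d = 20; heap: [0-3 ALLOC][4-11 ALLOC][12-19 ALLOC][20-26 ALLOC][27-44 FREE]
Op 5: free(b) -> (freed b); heap: [0-3 ALLOC][4-11 FREE][12-19 ALLOC][20-26 ALLOC][27-44 FREE]
Op 6: a = realloc(a, 19) -> NULL (a unchanged); heap: [0-3 ALLOC][4-11 FREE][12-19 ALLOC][20-26 ALLOC][27-44 FREE]
Op 7: a = realloc(a, 10) -> a = 0; heap: [0-9 ALLOC][10-11 FREE][12-19 ALLOC][20-26 ALLOC][27-44 FREE]
Op 8: e = malloc(1) -> e = 10; heap: [0-9 ALLOC][10-10 ALLOC][11-11 FREE][12-19 ALLOC][20-26 ALLOC][27-44 FREE]
free(d): d = 20 -> block [20-26 ALLOC]; mark free, coalesce with adjacent free neighbors -> [0-9 ALLOC][10-10 ALLOC][11-11 FREE][12-19 ALLOC][20-44 FREE]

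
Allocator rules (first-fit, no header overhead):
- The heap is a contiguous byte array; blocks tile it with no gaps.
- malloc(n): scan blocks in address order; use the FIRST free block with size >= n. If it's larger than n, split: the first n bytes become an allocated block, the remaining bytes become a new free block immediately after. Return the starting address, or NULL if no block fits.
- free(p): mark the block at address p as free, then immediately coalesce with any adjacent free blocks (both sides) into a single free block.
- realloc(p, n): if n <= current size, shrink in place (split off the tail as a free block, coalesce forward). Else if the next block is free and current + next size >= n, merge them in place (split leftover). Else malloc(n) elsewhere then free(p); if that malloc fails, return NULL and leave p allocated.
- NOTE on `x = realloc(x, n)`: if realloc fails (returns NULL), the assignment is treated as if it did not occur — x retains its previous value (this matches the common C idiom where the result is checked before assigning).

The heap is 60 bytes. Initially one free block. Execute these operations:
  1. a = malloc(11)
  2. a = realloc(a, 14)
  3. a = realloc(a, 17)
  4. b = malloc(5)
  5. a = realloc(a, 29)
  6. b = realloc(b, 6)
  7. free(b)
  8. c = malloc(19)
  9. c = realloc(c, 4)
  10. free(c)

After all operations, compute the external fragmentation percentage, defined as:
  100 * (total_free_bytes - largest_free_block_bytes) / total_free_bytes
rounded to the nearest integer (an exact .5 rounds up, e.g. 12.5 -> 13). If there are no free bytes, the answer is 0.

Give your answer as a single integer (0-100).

Op 1: a = malloc(11) -> a = 0; heap: [0-10 ALLOC][11-59 FREE]
Op 2: a = realloc(a, 14) -> a = 0; heap: [0-13 ALLOC][14-59 FREE]
Op 3: a = realloc(a, 17) -> a = 0; heap: [0-16 ALLOC][17-59 FREE]
Op 4: b = malloc(5) -> b = 17; heap: [0-16 ALLOC][17-21 ALLOC][22-59 FREE]
Op 5: a = realloc(a, 29) -> a = 22; heap: [0-16 FREE][17-21 ALLOC][22-50 ALLOC][51-59 FREE]
Op 6: b = realloc(b, 6) -> b = 0; heap: [0-5 ALLOC][6-21 FREE][22-50 ALLOC][51-59 FREE]
Op 7: free(b) -> (freed b); heap: [0-21 FREE][22-50 ALLOC][51-59 FREE]
Op 8: c = malloc(19) -> c = 0; heap: [0-18 ALLOC][19-21 FREE][22-50 ALLOC][51-59 FREE]
Op 9: c = realloc(c, 4) -> c = 0; heap: [0-3 ALLOC][4-21 FREE][22-50 ALLOC][51-59 FREE]
Op 10: free(c) -> (freed c); heap: [0-21 FREE][22-50 ALLOC][51-59 FREE]
Free blocks: [22 9] total_free=31 largest=22 -> 100*(31-22)/31 = 900/31 ≈ 29.032 -> rounds to 29

Answer: 29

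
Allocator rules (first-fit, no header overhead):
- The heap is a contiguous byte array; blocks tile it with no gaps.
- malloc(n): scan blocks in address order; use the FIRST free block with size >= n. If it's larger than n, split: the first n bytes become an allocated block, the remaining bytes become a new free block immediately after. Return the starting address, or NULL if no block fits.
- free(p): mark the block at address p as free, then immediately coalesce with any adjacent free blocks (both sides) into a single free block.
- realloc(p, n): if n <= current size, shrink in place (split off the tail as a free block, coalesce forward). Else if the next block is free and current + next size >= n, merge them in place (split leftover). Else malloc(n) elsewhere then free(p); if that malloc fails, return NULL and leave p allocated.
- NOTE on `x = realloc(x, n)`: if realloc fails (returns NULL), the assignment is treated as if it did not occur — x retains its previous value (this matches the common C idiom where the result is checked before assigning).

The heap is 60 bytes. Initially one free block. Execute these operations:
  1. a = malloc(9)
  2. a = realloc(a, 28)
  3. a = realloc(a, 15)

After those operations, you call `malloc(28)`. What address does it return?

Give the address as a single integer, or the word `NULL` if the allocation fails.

Answer: 15

Derivation:
Op 1: a = malloc(9) -> a = 0; heap: [0-8 ALLOC][9-59 FREE]
Op 2: a = realloc(a, 28) -> a = 0; heap: [0-27 ALLOC][28-59 FREE]
Op 3: a = realloc(a, 15) -> a = 0; heap: [0-14 ALLOC][15-59 FREE]
malloc(28): first-fit scan over [0-14 ALLOC][15-59 FREE] -> 15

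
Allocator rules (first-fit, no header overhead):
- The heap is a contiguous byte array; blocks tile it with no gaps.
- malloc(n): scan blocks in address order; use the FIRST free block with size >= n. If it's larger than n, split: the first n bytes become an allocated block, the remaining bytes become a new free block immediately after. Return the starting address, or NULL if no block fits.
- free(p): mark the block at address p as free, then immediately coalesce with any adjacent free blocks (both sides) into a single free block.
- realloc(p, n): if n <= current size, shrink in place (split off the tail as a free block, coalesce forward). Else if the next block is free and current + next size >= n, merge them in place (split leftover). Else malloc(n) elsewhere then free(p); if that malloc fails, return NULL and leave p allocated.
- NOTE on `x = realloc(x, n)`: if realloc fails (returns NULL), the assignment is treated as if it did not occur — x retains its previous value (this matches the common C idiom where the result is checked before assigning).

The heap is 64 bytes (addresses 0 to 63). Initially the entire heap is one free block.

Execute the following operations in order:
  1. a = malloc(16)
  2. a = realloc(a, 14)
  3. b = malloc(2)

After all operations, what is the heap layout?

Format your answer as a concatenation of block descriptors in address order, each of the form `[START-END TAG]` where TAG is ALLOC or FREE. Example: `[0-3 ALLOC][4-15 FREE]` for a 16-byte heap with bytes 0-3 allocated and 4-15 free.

Op 1: a = malloc(16) -> a = 0; heap: [0-15 ALLOC][16-63 FREE]
Op 2: a = realloc(a, 14) -> a = 0; heap: [0-13 ALLOC][14-63 FREE]
Op 3: b = malloc(2) -> b = 14; heap: [0-13 ALLOC][14-15 ALLOC][16-63 FREE]

Answer: [0-13 ALLOC][14-15 ALLOC][16-63 FREE]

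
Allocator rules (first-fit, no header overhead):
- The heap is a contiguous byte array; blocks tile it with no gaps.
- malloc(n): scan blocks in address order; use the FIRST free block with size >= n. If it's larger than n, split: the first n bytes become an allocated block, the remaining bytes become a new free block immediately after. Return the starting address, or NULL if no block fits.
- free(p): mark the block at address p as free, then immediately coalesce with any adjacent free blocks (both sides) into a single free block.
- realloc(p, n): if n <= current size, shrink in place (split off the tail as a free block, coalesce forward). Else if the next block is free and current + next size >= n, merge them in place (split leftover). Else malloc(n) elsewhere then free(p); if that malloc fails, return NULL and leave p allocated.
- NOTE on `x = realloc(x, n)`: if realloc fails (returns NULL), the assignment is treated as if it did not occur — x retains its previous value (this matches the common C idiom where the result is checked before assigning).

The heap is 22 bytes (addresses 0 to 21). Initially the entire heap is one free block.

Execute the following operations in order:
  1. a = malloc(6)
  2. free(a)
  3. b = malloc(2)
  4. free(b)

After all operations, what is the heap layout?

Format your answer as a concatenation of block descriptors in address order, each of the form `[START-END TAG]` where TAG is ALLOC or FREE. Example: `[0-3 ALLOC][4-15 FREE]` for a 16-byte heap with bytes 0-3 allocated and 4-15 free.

Answer: [0-21 FREE]

Derivation:
Op 1: a = malloc(6) -> a = 0; heap: [0-5 ALLOC][6-21 FREE]
Op 2: free(a) -> (freed a); heap: [0-21 FREE]
Op 3: b = malloc(2) -> b = 0; heap: [0-1 ALLOC][2-21 FREE]
Op 4: free(b) -> (freed b); heap: [0-21 FREE]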